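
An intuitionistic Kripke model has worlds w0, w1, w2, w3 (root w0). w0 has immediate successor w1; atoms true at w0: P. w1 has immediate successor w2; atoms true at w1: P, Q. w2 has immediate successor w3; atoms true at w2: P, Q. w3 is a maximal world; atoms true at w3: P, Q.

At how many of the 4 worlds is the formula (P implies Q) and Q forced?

w0: does not force it — w0 does not force (P implies Q) and Q since w0 fails P implies Q.
w1: forces it.
w2: forces it.
w3: forces it.
Worlds forcing the formula: {w1, w2, w3}.

3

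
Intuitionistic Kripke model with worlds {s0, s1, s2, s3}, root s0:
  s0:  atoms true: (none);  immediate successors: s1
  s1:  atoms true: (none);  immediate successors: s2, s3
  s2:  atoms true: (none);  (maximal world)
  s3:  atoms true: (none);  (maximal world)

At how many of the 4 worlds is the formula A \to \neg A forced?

s0: forces it.
s1: forces it.
s2: forces it.
s3: forces it.
Worlds forcing the formula: {s0, s1, s2, s3}.

4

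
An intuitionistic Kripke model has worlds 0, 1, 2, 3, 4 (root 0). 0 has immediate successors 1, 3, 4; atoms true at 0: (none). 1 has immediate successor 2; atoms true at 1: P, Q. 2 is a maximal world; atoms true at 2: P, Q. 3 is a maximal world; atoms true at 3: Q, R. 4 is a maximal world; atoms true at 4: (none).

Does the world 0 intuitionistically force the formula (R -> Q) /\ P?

0 ||-/- (R -> Q) /\ P since 0 fails P.

No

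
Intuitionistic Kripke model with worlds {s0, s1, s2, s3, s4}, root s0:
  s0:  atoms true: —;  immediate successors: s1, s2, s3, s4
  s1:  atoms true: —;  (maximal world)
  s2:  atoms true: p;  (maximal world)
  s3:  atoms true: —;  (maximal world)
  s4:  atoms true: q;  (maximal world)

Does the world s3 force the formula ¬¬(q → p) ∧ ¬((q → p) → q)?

Yes

s3 ⊩ ¬¬(q → p) ∧ ¬((q → p) → q) since s3 forces both conjuncts.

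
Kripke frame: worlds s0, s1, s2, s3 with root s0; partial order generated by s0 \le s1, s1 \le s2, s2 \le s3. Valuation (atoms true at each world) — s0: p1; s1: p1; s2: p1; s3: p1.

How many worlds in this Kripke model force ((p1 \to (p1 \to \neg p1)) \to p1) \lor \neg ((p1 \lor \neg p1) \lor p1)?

4

s0: forces it.
s1: forces it.
s2: forces it.
s3: forces it.
Worlds forcing the formula: {s0, s1, s2, s3}.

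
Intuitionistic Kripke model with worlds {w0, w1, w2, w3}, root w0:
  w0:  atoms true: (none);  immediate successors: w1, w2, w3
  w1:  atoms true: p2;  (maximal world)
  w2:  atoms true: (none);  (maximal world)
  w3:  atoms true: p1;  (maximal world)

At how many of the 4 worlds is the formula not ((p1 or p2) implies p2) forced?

w0: does not force it — w0 does not force not ((p1 or p2) implies p2) since w1 is accessible from w0 and w1 forces (p1 or p2) implies p2.
w1: does not force it.
w2: does not force it.
w3: forces it.
Worlds forcing the formula: {w3}.

1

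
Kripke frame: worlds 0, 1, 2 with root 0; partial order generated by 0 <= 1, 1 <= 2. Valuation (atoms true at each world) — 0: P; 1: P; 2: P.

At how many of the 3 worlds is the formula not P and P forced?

0

0: does not force it — 0 does not force not P and P since 0 fails not P.
1: does not force it.
2: does not force it.
Worlds forcing the formula: { }.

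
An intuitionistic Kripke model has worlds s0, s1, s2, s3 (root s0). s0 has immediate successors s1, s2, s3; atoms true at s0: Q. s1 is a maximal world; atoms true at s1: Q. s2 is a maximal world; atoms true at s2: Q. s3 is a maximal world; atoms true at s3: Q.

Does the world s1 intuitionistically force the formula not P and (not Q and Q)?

s1 does not force not P and (not Q and Q) since s1 fails not Q and Q.

No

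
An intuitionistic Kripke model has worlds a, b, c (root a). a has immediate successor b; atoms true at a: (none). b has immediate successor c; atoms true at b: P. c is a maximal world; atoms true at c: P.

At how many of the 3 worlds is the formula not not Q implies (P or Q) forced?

a: forces it.
b: forces it.
c: forces it.
Worlds forcing the formula: {a, b, c}.

3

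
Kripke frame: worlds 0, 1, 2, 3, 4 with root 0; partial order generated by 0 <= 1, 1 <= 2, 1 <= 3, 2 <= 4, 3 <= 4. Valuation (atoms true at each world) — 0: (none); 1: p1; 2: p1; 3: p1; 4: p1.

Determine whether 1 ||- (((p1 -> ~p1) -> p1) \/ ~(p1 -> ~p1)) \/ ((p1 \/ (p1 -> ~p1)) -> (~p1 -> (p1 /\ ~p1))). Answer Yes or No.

1 ||- (((p1 -> ~p1) -> p1) \/ ~(p1 -> ~p1)) \/ ((p1 \/ (p1 -> ~p1)) -> (~p1 -> (p1 /\ ~p1))) via the disjunct ((p1 -> ~p1) -> p1) \/ ~(p1 -> ~p1).

Yes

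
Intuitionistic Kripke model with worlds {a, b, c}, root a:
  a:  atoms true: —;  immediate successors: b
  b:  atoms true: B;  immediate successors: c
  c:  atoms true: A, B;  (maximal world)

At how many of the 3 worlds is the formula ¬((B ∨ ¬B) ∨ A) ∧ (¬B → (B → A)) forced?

a: does not force it — a ⊮ ¬((B ∨ ¬B) ∨ A) ∧ (¬B → (B → A)) since a fails ¬((B ∨ ¬B) ∨ A).
b: does not force it.
c: does not force it.
Worlds forcing the formula: { }.

0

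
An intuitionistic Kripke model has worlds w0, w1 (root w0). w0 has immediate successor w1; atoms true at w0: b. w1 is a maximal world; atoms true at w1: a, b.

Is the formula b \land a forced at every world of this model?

Not every world: w0 \nVdash b \land a.
w0 \nVdash b \land a since w0 fails a.

No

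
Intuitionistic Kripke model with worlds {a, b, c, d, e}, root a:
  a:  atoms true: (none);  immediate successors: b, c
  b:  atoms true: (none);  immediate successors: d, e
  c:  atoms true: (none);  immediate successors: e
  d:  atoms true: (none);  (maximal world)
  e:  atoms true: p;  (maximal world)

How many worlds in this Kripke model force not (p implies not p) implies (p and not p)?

a: does not force it — a does not force not (p implies not p) implies (p and not p): at the accessible world c, c forces not (p implies not p) but c does not force p and not p.
b: does not force it.
c: does not force it.
d: forces it.
e: does not force it.
Worlds forcing the formula: {d}.

1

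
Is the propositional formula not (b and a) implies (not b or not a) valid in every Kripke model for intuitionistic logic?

No

This is the constructively invalid direction of De Morgan's law for conjunction, which is not intuitionistically valid.
A Kripke countermodel: worlds w0, w1, w2; order generated by w0 <= w1, w0 <= w2; atoms true at each world — w0:{}; w1:{b}; w2:{a}.
w0 does not force not (b and a) implies (not b or not a): already at w0 itself, w0 forces not (b and a) but w0 does not force not b or not a.
w0 does not force not b or not a: neither disjunct is forced at w0.
w0 does not force not b since w1 is accessible from w0 and w1 forces b.
So the root w0 does not force the formula.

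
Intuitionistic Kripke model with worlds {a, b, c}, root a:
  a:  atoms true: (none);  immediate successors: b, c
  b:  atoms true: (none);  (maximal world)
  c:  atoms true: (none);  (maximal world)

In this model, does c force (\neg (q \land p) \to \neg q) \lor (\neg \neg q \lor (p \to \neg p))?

Yes

c \Vdash (\neg (q \land p) \to \neg q) \lor (\neg \neg q \lor (p \to \neg p)) via the disjunct \neg (q \land p) \to \neg q.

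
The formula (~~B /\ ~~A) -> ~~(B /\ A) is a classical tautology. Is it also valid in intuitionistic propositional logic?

Yes

This is the distribution of double negation over conjunction, which is intuitionistically derivable.
Assume ~~B, ~~A, and ~(B /\ A). From B we'd get ~A (since B /\ A is refuted), contradicting ~~A; so ~B, contradicting ~~B.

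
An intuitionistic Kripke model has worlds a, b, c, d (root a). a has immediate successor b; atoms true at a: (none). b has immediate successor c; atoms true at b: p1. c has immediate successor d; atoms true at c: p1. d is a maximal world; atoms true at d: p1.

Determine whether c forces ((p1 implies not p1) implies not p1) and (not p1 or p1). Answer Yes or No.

Yes

c forces ((p1 implies not p1) implies not p1) and (not p1 or p1) since c forces both conjuncts.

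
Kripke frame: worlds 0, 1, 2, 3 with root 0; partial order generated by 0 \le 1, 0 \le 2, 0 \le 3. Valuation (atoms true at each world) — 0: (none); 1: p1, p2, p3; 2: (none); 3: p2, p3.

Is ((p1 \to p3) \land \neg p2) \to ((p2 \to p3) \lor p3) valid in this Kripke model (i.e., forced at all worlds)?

0 \Vdash ((p1 \to p3) \land \neg p2) \to ((p2 \to p3) \lor p3): every world accessible from 0 that forces (p1 \to p3) \land \neg p2 (namely 2) also forces (p2 \to p3) \lor p3.
Since the root 0 forces ((p1 \to p3) \land \neg p2) \to ((p2 \to p3) \lor p3) and forcing is persistent (monotone upward), every world forces it.

Yes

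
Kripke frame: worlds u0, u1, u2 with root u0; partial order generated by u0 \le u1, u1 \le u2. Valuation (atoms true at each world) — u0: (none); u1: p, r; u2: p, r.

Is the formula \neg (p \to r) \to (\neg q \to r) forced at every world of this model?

u0 \Vdash \neg (p \to r) \to (\neg q \to r) vacuously: no world accessible from u0 forces the antecedent \neg (p \to r).
Since the root u0 forces \neg (p \to r) \to (\neg q \to r) and forcing is persistent (monotone upward), every world forces it.

Yes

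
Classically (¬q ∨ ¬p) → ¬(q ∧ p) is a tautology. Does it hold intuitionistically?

Yes

This is a constructively valid De Morgan direction (disjunction of negations to negated conjunction), which is intuitionistically derivable.
If ¬q holds at a world then no accessible world forces q, hence none forces q ∧ p; likewise for ¬p.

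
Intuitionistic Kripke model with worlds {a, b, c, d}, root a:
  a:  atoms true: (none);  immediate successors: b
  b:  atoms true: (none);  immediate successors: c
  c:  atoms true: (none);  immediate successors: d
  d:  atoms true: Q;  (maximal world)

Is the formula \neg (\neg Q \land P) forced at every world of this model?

Yes

a \Vdash \neg (\neg Q \land P): no world accessible from a forces \neg Q \land P.
Since the root a forces \neg (\neg Q \land P) and forcing is persistent (monotone upward), every world forces it.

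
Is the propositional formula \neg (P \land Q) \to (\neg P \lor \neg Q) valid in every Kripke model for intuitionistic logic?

This is the constructively invalid direction of De Morgan's law for conjunction, which is not intuitionistically valid.
A Kripke countermodel: worlds u, v, w; order generated by u \le v, u \le w; atoms true at each world — u:{}; v:{P}; w:{Q}.
u \nVdash \neg (P \land Q) \to (\neg P \lor \neg Q): already at u itself, u \Vdash \neg (P \land Q) but u \nVdash \neg P \lor \neg Q.
u \nVdash \neg P \lor \neg Q: neither disjunct is forced at u.
u \nVdash \neg P since v is accessible from u and v \Vdash P.
So the root u does not force the formula.

No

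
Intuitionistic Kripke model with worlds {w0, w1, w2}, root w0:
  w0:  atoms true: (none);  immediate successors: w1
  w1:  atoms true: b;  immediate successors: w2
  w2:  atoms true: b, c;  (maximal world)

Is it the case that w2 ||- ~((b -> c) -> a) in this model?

Yes

w2 ||- ~((b -> c) -> a): no world accessible from w2 forces (b -> c) -> a.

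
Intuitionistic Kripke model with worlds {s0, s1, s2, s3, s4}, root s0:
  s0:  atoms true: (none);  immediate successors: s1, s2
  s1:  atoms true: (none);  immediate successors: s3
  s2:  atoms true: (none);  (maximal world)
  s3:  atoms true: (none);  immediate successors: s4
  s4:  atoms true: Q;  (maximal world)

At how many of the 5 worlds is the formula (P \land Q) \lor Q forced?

s0: does not force it — s0 \nVdash (P \land Q) \lor Q: neither disjunct is forced at s0.
s1: does not force it.
s2: does not force it.
s3: does not force it.
s4: forces it.
Worlds forcing the formula: {s4}.

1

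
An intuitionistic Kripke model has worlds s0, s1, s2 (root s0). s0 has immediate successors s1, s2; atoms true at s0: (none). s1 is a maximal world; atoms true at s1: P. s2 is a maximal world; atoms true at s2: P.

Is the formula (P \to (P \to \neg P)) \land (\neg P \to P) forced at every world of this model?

No

Not every world: s0 \nVdash (P \to (P \to \neg P)) \land (\neg P \to P).
s0 \nVdash (P \to (P \to \neg P)) \land (\neg P \to P) since s0 fails P \to (P \to \neg P).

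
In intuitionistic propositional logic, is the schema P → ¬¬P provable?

Yes

This is double-negation introduction, which is intuitionistically derivable.
If a world forces P then every accessible world forces P (persistence), so none forces ¬P; hence ¬¬P.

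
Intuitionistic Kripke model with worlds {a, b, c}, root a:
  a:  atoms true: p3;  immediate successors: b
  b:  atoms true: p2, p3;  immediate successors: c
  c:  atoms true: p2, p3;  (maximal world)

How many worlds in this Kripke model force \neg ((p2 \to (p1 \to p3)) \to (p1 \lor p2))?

a: does not force it — a \nVdash \neg ((p2 \to (p1 \to p3)) \to (p1 \lor p2)) since b is accessible from a and b \Vdash (p2 \to (p1 \to p3)) \to (p1 \lor p2).
b: does not force it — b \nVdash \neg ((p2 \to (p1 \to p3)) \to (p1 \lor p2)) since b is accessible from b and b \Vdash (p2 \to (p1 \to p3)) \to (p1 \lor p2).
c: does not force it.
Worlds forcing the formula: { }.

0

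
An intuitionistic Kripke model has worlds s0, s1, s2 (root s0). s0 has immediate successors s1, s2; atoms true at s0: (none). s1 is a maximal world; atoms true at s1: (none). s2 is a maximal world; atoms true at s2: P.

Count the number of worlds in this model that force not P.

s0: does not force it — s0 does not force not P since s2 is accessible from s0 and s2 forces P.
s1: forces it.
s2: does not force it — s2 does not force not P since s2 is accessible from s2 and s2 forces P.
Worlds forcing the formula: {s1}.

1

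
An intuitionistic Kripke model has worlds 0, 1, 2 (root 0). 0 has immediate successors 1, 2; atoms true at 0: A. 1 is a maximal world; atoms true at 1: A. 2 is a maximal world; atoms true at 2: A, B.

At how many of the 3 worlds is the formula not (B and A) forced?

0: does not force it — 0 does not force not (B and A) since 2 is accessible from 0 and 2 forces B and A.
1: forces it.
2: does not force it — 2 does not force not (B and A) since 2 is accessible from 2 and 2 forces B and A.
Worlds forcing the formula: {1}.

1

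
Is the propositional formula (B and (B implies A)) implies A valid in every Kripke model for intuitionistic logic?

This is modus ponens in implicational form, which is intuitionistically derivable.
If a world forces B and B implies A, then applying the implication at that world (which is accessible from itself) gives A.

Yes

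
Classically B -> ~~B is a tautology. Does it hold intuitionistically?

This is double-negation introduction, which is intuitionistically derivable.
If a world forces B then every accessible world forces B (persistence), so none forces ~B; hence ~~B.

Yes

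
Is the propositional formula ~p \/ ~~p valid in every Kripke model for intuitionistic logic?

No

This is the weak law of excluded middle, which is not intuitionistically valid.
A Kripke countermodel: worlds u0, u1, u2; order generated by u0 <= u1, u0 <= u2; atoms true at each world — u0:{}; u1:{p}; u2:{}.
u0 ||-/- ~p \/ ~~p: neither disjunct is forced at u0.
u0 ||-/- ~p since u1 is accessible from u0 and u1 ||- p.
So the root u0 does not force the formula.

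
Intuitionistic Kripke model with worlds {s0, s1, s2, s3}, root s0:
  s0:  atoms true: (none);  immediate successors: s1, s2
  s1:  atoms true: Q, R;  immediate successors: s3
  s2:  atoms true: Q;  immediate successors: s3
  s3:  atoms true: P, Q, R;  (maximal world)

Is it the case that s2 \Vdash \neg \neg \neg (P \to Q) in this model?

No

s2 \nVdash \neg \neg \neg (P \to Q) since s2 is accessible from s2 and s2 \Vdash \neg \neg (P \to Q).
s2 \Vdash \neg \neg (P \to Q): no world accessible from s2 forces \neg (P \to Q).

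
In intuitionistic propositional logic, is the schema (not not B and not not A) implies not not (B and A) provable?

This is the distribution of double negation over conjunction, which is intuitionistically derivable.
Assume not not B, not not A, and not (B and A). From B we'd get not A (since B and A is refuted), contradicting not not A; so not B, contradicting not not B.

Yes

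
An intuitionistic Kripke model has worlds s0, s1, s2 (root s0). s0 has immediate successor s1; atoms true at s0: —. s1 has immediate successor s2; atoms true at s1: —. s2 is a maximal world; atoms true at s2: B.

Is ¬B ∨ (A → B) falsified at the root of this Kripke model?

No

s0 ⊩ ¬B ∨ (A → B) via the disjunct A → B.
So the root s0 forces ¬B ∨ (A → B); the model is not a countermodel.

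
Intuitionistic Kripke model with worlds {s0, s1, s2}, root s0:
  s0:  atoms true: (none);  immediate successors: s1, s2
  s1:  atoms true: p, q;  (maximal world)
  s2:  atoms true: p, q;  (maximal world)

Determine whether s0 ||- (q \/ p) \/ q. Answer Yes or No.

No

s0 ||-/- (q \/ p) \/ q: neither disjunct is forced at s0.
s0 ||-/- q \/ p: neither disjunct is forced at s0.
s0 lacks atom q, so s0 ||-/- q.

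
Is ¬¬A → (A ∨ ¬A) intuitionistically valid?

No

This is a variant of double-negation elimination (deriving excluded middle from double negation), which is not intuitionistically valid.
A Kripke countermodel: worlds a, b; order generated by a ≤ b; atoms true at each world — a:{}; b:{A}.
a ⊮ ¬¬A → (A ∨ ¬A): already at a itself, a ⊩ ¬¬A but a ⊮ A ∨ ¬A.
a ⊮ A ∨ ¬A: neither disjunct is forced at a.
a lacks atom A, so a ⊮ A.
So the root a does not force the formula.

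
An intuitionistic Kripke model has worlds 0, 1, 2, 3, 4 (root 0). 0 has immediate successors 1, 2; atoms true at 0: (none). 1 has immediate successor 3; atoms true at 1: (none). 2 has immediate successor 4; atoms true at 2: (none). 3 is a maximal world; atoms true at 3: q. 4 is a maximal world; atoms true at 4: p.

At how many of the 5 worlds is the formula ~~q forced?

2

0: does not force it — 0 ||-/- ~~q since 2 is accessible from 0 and 2 ||- ~q.
1: forces it.
2: does not force it — 2 ||-/- ~~q since 2 is accessible from 2 and 2 ||- ~q.
3: forces it.
4: does not force it — 4 ||-/- ~~q since 4 is accessible from 4 and 4 ||- ~q.
Worlds forcing the formula: {1, 3}.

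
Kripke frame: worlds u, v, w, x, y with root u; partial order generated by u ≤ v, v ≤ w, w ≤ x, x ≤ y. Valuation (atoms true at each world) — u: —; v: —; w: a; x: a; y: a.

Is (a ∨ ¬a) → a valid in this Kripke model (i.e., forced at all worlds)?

Yes

u ⊩ (a ∨ ¬a) → a: every world accessible from u that forces a ∨ ¬a (namely w, x, y) also forces a.
Since the root u forces (a ∨ ¬a) → a and forcing is persistent (monotone upward), every world forces it.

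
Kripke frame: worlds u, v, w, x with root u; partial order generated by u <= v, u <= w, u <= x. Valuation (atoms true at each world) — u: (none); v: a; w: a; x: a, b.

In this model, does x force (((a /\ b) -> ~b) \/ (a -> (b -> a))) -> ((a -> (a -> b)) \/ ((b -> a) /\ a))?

Yes

x ||- (((a /\ b) -> ~b) \/ (a -> (b -> a))) -> ((a -> (a -> b)) \/ ((b -> a) /\ a)): every world accessible from x that forces ((a /\ b) -> ~b) \/ (a -> (b -> a)) (namely x) also forces (a -> (a -> b)) \/ ((b -> a) /\ a).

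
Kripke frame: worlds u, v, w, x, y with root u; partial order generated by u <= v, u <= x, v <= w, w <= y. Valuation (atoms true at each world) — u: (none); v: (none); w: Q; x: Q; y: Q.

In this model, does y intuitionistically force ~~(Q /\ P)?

No

y ||-/- ~~(Q /\ P) since y is accessible from y and y ||- ~(Q /\ P).
y ||- ~(Q /\ P): no world accessible from y forces Q /\ P.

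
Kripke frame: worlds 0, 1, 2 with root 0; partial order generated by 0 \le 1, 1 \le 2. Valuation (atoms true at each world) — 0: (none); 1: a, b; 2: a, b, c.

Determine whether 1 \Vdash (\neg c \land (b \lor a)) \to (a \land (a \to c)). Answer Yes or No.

Yes

1 \Vdash (\neg c \land (b \lor a)) \to (a \land (a \to c)) vacuously: no world accessible from 1 forces the antecedent \neg c \land (b \lor a).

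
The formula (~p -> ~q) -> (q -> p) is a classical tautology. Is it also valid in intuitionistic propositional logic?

No

This is the converse of contraposition, which is not intuitionistically valid.
A Kripke countermodel: worlds u, v; order generated by u <= v; atoms true at each world — u:{q}; v:{p,q}.
u ||-/- (~p -> ~q) -> (q -> p): already at u itself, u ||- ~p -> ~q but u ||-/- q -> p.
u ||-/- q -> p: already at u itself, u ||- q but u ||-/- p.
u lacks atom p, so u ||-/- p.
So the root u does not force the formula.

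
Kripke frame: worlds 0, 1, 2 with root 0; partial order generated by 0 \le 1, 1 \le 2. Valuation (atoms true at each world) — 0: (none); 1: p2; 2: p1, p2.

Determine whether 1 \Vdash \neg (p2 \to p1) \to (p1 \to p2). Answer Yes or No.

1 \Vdash \neg (p2 \to p1) \to (p1 \to p2) vacuously: no world accessible from 1 forces the antecedent \neg (p2 \to p1).

Yes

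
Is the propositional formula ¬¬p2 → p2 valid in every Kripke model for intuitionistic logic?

This is double-negation elimination, which is not intuitionistically valid.
A Kripke countermodel: worlds a, b; order generated by a ≤ b; atoms true at each world — a:{}; b:{p2}.
a ⊮ ¬¬p2 → p2: already at a itself, a ⊩ ¬¬p2 but a ⊮ p2.
a lacks atom p2, so a ⊮ p2.
So the root a does not force the formula.

No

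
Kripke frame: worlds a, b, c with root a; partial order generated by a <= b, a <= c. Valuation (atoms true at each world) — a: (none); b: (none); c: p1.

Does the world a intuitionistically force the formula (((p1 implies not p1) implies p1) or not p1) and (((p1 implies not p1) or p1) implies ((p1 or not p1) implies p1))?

No

a does not force (((p1 implies not p1) implies p1) or not p1) and (((p1 implies not p1) or p1) implies ((p1 or not p1) implies p1)) since a fails ((p1 implies not p1) implies p1) or not p1.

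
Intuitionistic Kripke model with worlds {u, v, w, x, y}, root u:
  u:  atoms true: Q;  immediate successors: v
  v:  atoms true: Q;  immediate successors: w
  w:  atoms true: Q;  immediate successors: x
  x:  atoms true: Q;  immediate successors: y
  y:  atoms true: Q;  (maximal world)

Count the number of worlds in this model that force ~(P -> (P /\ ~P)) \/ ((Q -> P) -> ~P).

u: forces it.
v: forces it.
w: forces it.
x: forces it.
y: forces it.
Worlds forcing the formula: {u, v, w, x, y}.

5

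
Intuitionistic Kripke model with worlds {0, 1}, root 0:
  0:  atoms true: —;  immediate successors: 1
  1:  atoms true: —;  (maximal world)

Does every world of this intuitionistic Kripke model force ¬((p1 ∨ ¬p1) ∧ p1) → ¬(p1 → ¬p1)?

No

Not every world: 0 ⊮ ¬((p1 ∨ ¬p1) ∧ p1) → ¬(p1 → ¬p1).
0 ⊮ ¬((p1 ∨ ¬p1) ∧ p1) → ¬(p1 → ¬p1): already at 0 itself, 0 ⊩ ¬((p1 ∨ ¬p1) ∧ p1) but 0 ⊮ ¬(p1 → ¬p1).
0 ⊮ ¬(p1 → ¬p1) since 0 is accessible from 0 and 0 ⊩ p1 → ¬p1.
0 ⊩ p1 → ¬p1 vacuously: no world accessible from 0 forces the antecedent p1.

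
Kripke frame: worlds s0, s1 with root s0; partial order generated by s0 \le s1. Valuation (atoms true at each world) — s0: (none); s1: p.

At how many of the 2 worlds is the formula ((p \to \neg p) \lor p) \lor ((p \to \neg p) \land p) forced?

s0: does not force it — s0 \nVdash ((p \to \neg p) \lor p) \lor ((p \to \neg p) \land p): neither disjunct is forced at s0.
s1: forces it.
Worlds forcing the formula: {s1}.

1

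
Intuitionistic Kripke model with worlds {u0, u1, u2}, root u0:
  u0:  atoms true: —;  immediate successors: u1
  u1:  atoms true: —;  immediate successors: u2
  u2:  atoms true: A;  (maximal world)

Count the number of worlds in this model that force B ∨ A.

1

u0: does not force it — u0 ⊮ B ∨ A: neither disjunct is forced at u0.
u1: does not force it — u1 ⊮ B ∨ A: neither disjunct is forced at u1.
u2: forces it.
Worlds forcing the formula: {u2}.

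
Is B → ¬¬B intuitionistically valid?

Yes

This is double-negation introduction, which is intuitionistically derivable.
If a world forces B then every accessible world forces B (persistence), so none forces ¬B; hence ¬¬B.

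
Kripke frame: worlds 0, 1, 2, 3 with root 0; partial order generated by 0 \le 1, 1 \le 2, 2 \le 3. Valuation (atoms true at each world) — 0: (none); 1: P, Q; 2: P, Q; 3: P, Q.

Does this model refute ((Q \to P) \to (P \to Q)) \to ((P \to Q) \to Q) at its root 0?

Yes

0 \nVdash ((Q \to P) \to (P \to Q)) \to ((P \to Q) \to Q): already at 0 itself, 0 \Vdash (Q \to P) \to (P \to Q) but 0 \nVdash (P \to Q) \to Q.
0 \nVdash (P \to Q) \to Q: already at 0 itself, 0 \Vdash P \to Q but 0 \nVdash Q.
0 lacks atom Q, so 0 \nVdash Q.
So the root 0 does not force ((Q \to P) \to (P \to Q)) \to ((P \to Q) \to Q); the model is a countermodel.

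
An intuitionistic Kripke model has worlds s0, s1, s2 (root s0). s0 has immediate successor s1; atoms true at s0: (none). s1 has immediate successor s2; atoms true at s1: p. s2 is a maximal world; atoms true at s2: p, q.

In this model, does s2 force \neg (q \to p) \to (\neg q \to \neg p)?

Yes

s2 \Vdash \neg (q \to p) \to (\neg q \to \neg p) vacuously: no world accessible from s2 forces the antecedent \neg (q \to p).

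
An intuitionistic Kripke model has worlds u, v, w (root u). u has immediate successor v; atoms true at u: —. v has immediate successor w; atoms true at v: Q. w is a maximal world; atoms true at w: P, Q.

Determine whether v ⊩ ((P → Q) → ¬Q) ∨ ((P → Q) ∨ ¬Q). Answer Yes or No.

v ⊩ ((P → Q) → ¬Q) ∨ ((P → Q) ∨ ¬Q) via the disjunct (P → Q) ∨ ¬Q.

Yes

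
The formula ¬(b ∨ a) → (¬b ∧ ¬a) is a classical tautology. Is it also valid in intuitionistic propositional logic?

This is a constructively valid De Morgan direction (negated disjunction to conjunction of negations), which is intuitionistically derivable.
From ¬(b ∨ a): if b held then b ∨ a would, contradiction — so ¬b; similarly ¬a.

Yes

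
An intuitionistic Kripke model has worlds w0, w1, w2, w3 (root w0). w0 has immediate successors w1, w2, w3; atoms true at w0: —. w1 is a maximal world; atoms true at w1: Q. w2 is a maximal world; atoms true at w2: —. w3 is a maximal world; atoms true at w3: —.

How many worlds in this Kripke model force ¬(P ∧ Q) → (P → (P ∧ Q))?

w0: forces it.
w1: forces it.
w2: forces it.
w3: forces it.
Worlds forcing the formula: {w0, w1, w2, w3}.

4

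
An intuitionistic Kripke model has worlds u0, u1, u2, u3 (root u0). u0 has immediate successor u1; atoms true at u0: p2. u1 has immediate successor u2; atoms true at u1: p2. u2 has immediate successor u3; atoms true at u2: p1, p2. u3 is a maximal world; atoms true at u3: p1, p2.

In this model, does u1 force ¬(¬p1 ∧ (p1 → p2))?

u1 ⊩ ¬(¬p1 ∧ (p1 → p2)): no world accessible from u1 forces ¬p1 ∧ (p1 → p2).

Yes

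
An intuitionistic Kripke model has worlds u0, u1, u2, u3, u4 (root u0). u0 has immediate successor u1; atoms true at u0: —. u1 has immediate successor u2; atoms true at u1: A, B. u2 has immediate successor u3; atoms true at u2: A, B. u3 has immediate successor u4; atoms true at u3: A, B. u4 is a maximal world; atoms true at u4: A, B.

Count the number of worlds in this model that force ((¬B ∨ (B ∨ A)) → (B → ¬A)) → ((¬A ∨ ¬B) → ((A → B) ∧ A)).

u0: forces it.
u1: forces it.
u2: forces it.
u3: forces it.
u4: forces it.
Worlds forcing the formula: {u0, u1, u2, u3, u4}.

5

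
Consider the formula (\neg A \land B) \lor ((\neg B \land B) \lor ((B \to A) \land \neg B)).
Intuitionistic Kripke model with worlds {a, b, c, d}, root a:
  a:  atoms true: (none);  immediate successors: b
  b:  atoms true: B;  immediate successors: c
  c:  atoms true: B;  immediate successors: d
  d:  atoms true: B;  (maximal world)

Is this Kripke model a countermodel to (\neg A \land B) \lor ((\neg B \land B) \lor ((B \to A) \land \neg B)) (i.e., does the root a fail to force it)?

a \nVdash (\neg A \land B) \lor ((\neg B \land B) \lor ((B \to A) \land \neg B)): neither disjunct is forced at a.
a \nVdash \neg A \land B since a fails B.
So the root a does not force (\neg A \land B) \lor ((\neg B \land B) \lor ((B \to A) \land \neg B)); the model is a countermodel.

Yes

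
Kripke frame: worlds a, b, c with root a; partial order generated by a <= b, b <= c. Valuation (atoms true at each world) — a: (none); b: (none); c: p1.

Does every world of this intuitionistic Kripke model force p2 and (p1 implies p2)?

Not every world: a does not force p2 and (p1 implies p2).
a does not force p2 and (p1 implies p2) since a fails p2.

No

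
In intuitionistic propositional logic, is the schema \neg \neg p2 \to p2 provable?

This is double-negation elimination, which is not intuitionistically valid.
A Kripke countermodel: worlds a, b; order generated by a \le b; atoms true at each world — a:{}; b:{p2}.
a \nVdash \neg \neg p2 \to p2: already at a itself, a \Vdash \neg \neg p2 but a \nVdash p2.
a lacks atom p2, so a \nVdash p2.
So the root a does not force the formula.

No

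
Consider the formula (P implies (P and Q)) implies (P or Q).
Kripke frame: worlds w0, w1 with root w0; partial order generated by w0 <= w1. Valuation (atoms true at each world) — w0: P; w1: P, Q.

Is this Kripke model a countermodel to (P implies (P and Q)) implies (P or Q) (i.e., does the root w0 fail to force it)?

w0 forces (P implies (P and Q)) implies (P or Q): every world accessible from w0 that forces P implies (P and Q) (namely w1) also forces P or Q.
So the root w0 forces (P implies (P and Q)) implies (P or Q); the model is not a countermodel.

No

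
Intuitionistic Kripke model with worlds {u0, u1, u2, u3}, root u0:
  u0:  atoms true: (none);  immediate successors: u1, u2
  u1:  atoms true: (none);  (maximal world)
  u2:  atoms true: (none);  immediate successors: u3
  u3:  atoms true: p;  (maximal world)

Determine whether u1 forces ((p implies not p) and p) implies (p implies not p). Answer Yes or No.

u1 forces ((p implies not p) and p) implies (p implies not p) vacuously: no world accessible from u1 forces the antecedent (p implies not p) and p.

Yes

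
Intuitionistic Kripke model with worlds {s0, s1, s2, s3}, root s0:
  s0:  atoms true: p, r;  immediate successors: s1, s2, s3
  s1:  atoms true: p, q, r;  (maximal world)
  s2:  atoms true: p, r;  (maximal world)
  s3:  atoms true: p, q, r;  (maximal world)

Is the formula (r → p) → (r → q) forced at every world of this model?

No

Not every world: s0 ⊮ (r → p) → (r → q).
s0 ⊮ (r → p) → (r → q): already at s0 itself, s0 ⊩ r → p but s0 ⊮ r → q.
s0 ⊮ r → q: already at s0 itself, s0 ⊩ r but s0 ⊮ q.
s0 lacks atom q, so s0 ⊮ q.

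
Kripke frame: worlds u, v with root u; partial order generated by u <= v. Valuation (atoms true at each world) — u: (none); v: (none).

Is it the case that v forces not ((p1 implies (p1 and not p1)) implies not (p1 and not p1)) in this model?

No

v does not force not ((p1 implies (p1 and not p1)) implies not (p1 and not p1)) since v is accessible from v and v forces (p1 implies (p1 and not p1)) implies not (p1 and not p1).
v forces (p1 implies (p1 and not p1)) implies not (p1 and not p1): every world accessible from v that forces p1 implies (p1 and not p1) (namely v) also forces not (p1 and not p1).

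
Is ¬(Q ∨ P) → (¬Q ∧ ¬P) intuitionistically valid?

Yes

This is a constructively valid De Morgan direction (negated disjunction to conjunction of negations), which is intuitionistically derivable.
From ¬(Q ∨ P): if Q held then Q ∨ P would, contradiction — so ¬Q; similarly ¬P.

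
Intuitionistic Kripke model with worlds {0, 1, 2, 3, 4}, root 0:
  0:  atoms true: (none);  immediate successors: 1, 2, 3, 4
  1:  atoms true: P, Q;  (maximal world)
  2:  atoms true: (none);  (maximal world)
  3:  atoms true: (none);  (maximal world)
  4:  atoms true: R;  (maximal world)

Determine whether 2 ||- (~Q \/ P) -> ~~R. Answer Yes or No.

2 ||-/- (~Q \/ P) -> ~~R: already at 2 itself, 2 ||- ~Q \/ P but 2 ||-/- ~~R.
2 ||-/- ~~R since 2 is accessible from 2 and 2 ||- ~R.
2 ||- ~R: no world accessible from 2 forces R.

No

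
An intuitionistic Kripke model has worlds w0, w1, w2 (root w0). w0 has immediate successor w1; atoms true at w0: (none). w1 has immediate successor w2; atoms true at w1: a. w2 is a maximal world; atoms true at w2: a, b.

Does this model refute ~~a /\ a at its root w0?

Yes

w0 ||-/- ~~a /\ a since w0 fails a.
So the root w0 does not force ~~a /\ a; the model is a countermodel.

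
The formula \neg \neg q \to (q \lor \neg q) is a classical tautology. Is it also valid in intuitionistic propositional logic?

No

This is a variant of double-negation elimination (deriving excluded middle from double negation), which is not intuitionistically valid.
A Kripke countermodel: worlds w0, w1; order generated by w0 \le w1; atoms true at each world — w0:{}; w1:{q}.
w0 \nVdash \neg \neg q \to (q \lor \neg q): already at w0 itself, w0 \Vdash \neg \neg q but w0 \nVdash q \lor \neg q.
w0 \nVdash q \lor \neg q: neither disjunct is forced at w0.
w0 lacks atom q, so w0 \nVdash q.
So the root w0 does not force the formula.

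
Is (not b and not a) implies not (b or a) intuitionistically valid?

This is a constructively valid De Morgan direction (conjunction of negations to negated disjunction), which is intuitionistically derivable.
If both not b and not a hold at a world, no accessible world forces b or forces a, so none forces b or a.

Yes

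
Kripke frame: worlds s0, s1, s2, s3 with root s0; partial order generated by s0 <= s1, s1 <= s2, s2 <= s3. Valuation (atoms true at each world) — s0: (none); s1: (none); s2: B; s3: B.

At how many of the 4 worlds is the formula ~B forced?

0

s0: does not force it — s0 ||-/- ~B since s2 is accessible from s0 and s2 ||- B.
s1: does not force it — s1 ||-/- ~B since s2 is accessible from s1 and s2 ||- B.
s2: does not force it — s2 ||-/- ~B since s2 is accessible from s2 and s2 ||- B.
s3: does not force it.
Worlds forcing the formula: { }.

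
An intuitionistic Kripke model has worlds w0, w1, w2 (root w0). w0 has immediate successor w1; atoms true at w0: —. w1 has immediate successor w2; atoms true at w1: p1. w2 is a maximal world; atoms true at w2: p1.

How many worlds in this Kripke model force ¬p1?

w0: does not force it — w0 ⊮ ¬p1 since w1 is accessible from w0 and w1 ⊩ p1.
w1: does not force it.
w2: does not force it.
Worlds forcing the formula: { }.

0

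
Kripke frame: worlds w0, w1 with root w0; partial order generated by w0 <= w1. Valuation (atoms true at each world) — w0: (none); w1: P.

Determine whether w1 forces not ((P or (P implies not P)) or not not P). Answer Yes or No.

w1 does not force not ((P or (P implies not P)) or not not P) since w1 is accessible from w1 and w1 forces (P or (P implies not P)) or not not P.
w1 forces (P or (P implies not P)) or not not P via the disjunct P or (P implies not P).

No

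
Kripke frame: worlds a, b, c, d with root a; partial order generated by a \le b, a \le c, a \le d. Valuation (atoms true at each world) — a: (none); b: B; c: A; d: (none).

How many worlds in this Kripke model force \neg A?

2

a: does not force it — a \nVdash \neg A since c is accessible from a and c \Vdash A.
b: forces it.
c: does not force it — c \nVdash \neg A since c is accessible from c and c \Vdash A.
d: forces it.
Worlds forcing the formula: {b, d}.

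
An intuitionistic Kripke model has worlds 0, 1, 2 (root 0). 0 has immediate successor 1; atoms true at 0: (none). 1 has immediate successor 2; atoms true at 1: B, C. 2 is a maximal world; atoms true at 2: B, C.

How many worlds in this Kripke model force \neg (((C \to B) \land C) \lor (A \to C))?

0

0: does not force it — 0 \nVdash \neg (((C \to B) \land C) \lor (A \to C)) since 0 is accessible from 0 and 0 \Vdash ((C \to B) \land C) \lor (A \to C).
1: does not force it.
2: does not force it.
Worlds forcing the formula: { }.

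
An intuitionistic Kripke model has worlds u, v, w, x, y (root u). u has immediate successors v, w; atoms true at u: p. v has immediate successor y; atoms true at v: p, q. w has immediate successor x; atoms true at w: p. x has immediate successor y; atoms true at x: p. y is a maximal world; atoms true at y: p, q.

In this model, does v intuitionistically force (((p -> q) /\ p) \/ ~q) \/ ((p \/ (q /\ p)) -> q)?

Yes

v ||- (((p -> q) /\ p) \/ ~q) \/ ((p \/ (q /\ p)) -> q) via the disjunct ((p -> q) /\ p) \/ ~q.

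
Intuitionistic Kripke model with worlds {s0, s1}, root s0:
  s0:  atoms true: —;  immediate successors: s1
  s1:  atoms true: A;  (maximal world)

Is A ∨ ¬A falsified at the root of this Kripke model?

Yes

s0 ⊮ A ∨ ¬A: neither disjunct is forced at s0.
s0 lacks atom A, so s0 ⊮ A.
So the root s0 does not force A ∨ ¬A; the model is a countermodel.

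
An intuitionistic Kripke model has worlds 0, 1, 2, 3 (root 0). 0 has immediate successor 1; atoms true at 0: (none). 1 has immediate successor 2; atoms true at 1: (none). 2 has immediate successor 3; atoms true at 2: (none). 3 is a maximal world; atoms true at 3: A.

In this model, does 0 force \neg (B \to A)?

0 \nVdash \neg (B \to A) since 0 is accessible from 0 and 0 \Vdash B \to A.
0 \Vdash B \to A vacuously: no world accessible from 0 forces the antecedent B.

No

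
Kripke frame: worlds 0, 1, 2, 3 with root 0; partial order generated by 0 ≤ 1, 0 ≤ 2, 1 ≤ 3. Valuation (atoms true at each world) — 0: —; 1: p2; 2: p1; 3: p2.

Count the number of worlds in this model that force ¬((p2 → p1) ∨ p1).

2

0: does not force it — 0 ⊮ ¬((p2 → p1) ∨ p1) since 2 is accessible from 0 and 2 ⊩ (p2 → p1) ∨ p1.
1: forces it.
2: does not force it — 2 ⊮ ¬((p2 → p1) ∨ p1) since 2 is accessible from 2 and 2 ⊩ (p2 → p1) ∨ p1.
3: forces it.
Worlds forcing the formula: {1, 3}.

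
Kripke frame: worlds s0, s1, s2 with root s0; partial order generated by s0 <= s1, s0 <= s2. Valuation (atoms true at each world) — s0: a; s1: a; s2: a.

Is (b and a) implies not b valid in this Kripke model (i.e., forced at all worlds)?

Yes

s0 forces (b and a) implies not b vacuously: no world accessible from s0 forces the antecedent b and a.
Since the root s0 forces (b and a) implies not b and forcing is persistent (monotone upward), every world forces it.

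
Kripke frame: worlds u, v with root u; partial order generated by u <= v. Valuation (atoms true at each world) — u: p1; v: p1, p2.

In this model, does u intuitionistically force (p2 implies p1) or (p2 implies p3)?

Yes

u forces (p2 implies p1) or (p2 implies p3) via the disjunct p2 implies p1.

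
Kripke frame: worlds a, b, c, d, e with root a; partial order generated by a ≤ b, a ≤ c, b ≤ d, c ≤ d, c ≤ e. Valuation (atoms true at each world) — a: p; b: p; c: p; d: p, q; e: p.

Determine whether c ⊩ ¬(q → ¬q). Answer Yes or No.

c ⊮ ¬(q → ¬q) since e is accessible from c and e ⊩ q → ¬q.
e ⊩ q → ¬q vacuously: no world accessible from e forces the antecedent q.

No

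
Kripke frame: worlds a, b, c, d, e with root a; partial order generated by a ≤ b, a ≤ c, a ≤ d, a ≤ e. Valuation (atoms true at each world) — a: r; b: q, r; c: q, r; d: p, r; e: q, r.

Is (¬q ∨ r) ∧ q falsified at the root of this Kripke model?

Yes

a ⊮ (¬q ∨ r) ∧ q since a fails q.
So the root a does not force (¬q ∨ r) ∧ q; the model is a countermodel.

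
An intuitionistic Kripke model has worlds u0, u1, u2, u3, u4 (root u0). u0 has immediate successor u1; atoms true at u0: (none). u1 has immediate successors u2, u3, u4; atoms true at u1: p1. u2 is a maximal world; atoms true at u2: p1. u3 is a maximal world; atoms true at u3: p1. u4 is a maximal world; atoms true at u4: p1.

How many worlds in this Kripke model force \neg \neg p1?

5

u0: forces it.
u1: forces it.
u2: forces it.
u3: forces it.
u4: forces it.
Worlds forcing the formula: {u0, u1, u2, u3, u4}.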